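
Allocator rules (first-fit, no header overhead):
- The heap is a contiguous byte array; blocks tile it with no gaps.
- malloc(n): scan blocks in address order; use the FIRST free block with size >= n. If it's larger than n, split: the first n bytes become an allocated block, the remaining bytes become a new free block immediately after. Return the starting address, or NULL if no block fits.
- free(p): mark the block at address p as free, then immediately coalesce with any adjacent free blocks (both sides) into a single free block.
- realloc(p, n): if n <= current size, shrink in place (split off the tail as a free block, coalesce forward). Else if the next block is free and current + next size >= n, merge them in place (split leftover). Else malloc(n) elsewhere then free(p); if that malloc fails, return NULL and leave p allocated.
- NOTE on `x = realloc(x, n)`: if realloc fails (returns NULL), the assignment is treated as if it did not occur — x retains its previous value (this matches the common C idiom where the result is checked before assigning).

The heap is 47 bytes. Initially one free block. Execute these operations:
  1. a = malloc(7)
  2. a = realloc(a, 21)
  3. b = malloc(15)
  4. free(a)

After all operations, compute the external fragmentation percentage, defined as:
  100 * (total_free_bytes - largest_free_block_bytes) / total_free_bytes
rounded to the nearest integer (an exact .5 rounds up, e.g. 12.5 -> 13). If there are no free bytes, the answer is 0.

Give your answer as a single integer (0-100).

Answer: 34

Derivation:
Op 1: a = malloc(7) -> a = 0; heap: [0-6 ALLOC][7-46 FREE]
Op 2: a = realloc(a, 21) -> a = 0; heap: [0-20 ALLOC][21-46 FREE]
Op 3: b = malloc(15) -> b = 21; heap: [0-20 ALLOC][21-35 ALLOC][36-46 FREE]
Op 4: free(a) -> (freed a); heap: [0-20 FREE][21-35 ALLOC][36-46 FREE]
Free blocks: [21 11] total_free=32 largest=21 -> 100*(32-21)/32 = 1100/32 = 34.375 -> rounds to 34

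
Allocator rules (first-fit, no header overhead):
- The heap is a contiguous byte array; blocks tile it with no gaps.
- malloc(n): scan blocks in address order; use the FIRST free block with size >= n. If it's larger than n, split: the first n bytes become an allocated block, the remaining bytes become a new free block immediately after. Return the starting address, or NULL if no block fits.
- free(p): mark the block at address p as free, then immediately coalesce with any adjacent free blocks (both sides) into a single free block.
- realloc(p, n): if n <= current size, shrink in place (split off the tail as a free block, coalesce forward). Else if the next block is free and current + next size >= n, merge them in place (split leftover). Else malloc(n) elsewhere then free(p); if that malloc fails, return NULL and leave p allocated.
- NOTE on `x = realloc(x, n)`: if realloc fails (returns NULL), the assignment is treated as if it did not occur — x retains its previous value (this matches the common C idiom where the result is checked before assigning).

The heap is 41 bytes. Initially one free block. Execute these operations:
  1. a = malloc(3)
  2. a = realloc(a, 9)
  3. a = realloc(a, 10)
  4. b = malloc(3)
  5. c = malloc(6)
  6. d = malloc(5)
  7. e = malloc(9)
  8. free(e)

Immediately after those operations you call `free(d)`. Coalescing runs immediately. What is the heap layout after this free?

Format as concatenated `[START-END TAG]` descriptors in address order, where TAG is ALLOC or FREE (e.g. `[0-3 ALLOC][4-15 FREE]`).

Answer: [0-9 ALLOC][10-12 ALLOC][13-18 ALLOC][19-40 FREE]

Derivation:
Op 1: a = malloc(3) -> a = 0; heap: [0-2 ALLOC][3-40 FREE]
Op 2: a = realloc(a, 9) -> a = 0; heap: [0-8 ALLOC][9-40 FREE]
Op 3: a = realloc(a, 10) -> a = 0; heap: [0-9 ALLOC][10-40 FREE]
Op 4: b = malloc(3) -> b = 10; heap: [0-9 ALLOC][10-12 ALLOC][13-40 FREE]
Op 5: c = malloc(6) -> c = 13; heap: [0-9 ALLOC][10-12 ALLOC][13-18 ALLOC][19-40 FREE]
Op 6: d = malloc(5) -> d = 19; heap: [0-9 ALLOC][10-12 ALLOC][13-18 ALLOC][19-23 ALLOC][24-40 FREE]
Op 7: e = malloc(9) -> e = 24; heap: [0-9 ALLOC][10-12 ALLOC][13-18 ALLOC][19-23 ALLOC][24-32 ALLOC][33-40 FREE]
Op 8: free(e) -> (freed e); heap: [0-9 ALLOC][10-12 ALLOC][13-18 ALLOC][19-23 ALLOC][24-40 FREE]
free(d): d = 19 -> block [19-23 ALLOC]; mark free, coalesce with adjacent free neighbors -> [0-9 ALLOC][10-12 ALLOC][13-18 ALLOC][19-40 FREE]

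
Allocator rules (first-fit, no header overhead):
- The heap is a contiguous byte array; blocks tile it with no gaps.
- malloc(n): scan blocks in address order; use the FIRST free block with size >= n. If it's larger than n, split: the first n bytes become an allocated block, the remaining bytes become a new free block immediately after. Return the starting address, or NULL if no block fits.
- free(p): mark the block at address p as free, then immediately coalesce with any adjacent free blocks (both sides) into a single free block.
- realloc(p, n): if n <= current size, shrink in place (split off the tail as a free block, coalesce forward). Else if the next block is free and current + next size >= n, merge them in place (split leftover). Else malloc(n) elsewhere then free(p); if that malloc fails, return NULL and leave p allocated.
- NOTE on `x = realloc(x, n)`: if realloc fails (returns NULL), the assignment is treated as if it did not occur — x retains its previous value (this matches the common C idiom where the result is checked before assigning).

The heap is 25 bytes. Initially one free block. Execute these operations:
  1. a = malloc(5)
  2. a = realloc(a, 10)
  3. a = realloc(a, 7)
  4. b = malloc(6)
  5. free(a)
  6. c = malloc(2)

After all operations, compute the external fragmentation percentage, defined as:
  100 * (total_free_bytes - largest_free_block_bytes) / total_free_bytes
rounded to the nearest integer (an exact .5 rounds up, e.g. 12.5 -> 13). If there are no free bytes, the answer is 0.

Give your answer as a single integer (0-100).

Op 1: a = malloc(5) -> a = 0; heap: [0-4 ALLOC][5-24 FREE]
Op 2: a = realloc(a, 10) -> a = 0; heap: [0-9 ALLOC][10-24 FREE]
Op 3: a = realloc(a, 7) -> a = 0; heap: [0-6 ALLOC][7-24 FREE]
Op 4: b = malloc(6) -> b = 7; heap: [0-6 ALLOC][7-12 ALLOC][13-24 FREE]
Op 5: free(a) -> (freed a); heap: [0-6 FREE][7-12 ALLOC][13-24 FREE]
Op 6: c = malloc(2) -> c = 0; heap: [0-1 ALLOC][2-6 FREE][7-12 ALLOC][13-24 FREE]
Free blocks: [5 12] total_free=17 largest=12 -> 100*(17-12)/17 = 500/17 ≈ 29.412 -> rounds to 29

Answer: 29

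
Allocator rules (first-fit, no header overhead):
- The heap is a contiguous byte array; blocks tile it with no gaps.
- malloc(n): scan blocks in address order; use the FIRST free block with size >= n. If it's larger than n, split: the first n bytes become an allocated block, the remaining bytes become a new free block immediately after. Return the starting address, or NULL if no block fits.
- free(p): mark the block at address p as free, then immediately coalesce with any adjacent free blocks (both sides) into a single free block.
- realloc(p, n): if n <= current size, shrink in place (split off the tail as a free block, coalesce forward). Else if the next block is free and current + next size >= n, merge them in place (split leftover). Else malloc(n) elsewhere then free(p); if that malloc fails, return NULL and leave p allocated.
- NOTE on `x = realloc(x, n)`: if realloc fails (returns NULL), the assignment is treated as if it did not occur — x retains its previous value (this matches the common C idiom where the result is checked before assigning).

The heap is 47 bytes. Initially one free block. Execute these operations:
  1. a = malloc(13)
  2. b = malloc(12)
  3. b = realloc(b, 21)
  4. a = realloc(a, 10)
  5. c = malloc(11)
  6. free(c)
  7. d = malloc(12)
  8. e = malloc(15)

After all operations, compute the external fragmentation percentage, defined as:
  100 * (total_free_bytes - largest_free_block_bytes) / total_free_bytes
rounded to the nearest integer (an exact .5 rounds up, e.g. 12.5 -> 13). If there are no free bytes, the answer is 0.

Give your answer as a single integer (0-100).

Op 1: a = malloc(13) -> a = 0; heap: [0-12 ALLOC][13-46 FREE]
Op 2: b = malloc(12) -> b = 13; heap: [0-12 ALLOC][13-24 ALLOC][25-46 FREE]
Op 3: b = realloc(b, 21) -> b = 13; heap: [0-12 ALLOC][13-33 ALLOC][34-46 FREE]
Op 4: a = realloc(a, 10) -> a = 0; heap: [0-9 ALLOC][10-12 FREE][13-33 ALLOC][34-46 FREE]
Op 5: c = malloc(11) -> c = 34; heap: [0-9 ALLOC][10-12 FREE][13-33 ALLOC][34-44 ALLOC][45-46 FREE]
Op 6: free(c) -> (freed c); heap: [0-9 ALLOC][10-12 FREE][13-33 ALLOC][34-46 FREE]
Op 7: d = malloc(12) -> d = 34; heap: [0-9 ALLOC][10-12 FREE][13-33 ALLOC][34-45 ALLOC][46-46 FREE]
Op 8: e = malloc(15) -> e = NULL; heap: [0-9 ALLOC][10-12 FREE][13-33 ALLOC][34-45 ALLOC][46-46 FREE]
Free blocks: [3 1] total_free=4 largest=3 -> 100*(4-3)/4 = 100/4 = 25

Answer: 25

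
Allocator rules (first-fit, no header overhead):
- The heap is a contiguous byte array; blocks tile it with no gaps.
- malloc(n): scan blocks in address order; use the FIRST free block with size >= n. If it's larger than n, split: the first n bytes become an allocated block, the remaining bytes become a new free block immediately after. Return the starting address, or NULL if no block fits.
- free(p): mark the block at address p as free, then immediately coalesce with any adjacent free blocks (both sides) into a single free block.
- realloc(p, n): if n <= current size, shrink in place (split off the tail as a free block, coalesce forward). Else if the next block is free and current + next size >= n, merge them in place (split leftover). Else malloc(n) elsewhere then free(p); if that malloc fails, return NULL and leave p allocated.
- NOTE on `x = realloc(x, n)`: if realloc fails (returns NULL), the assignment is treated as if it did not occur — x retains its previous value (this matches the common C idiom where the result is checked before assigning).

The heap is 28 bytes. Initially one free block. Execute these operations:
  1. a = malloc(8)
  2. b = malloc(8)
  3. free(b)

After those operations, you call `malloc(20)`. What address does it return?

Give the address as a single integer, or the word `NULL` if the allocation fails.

Op 1: a = malloc(8) -> a = 0; heap: [0-7 ALLOC][8-27 FREE]
Op 2: b = malloc(8) -> b = 8; heap: [0-7 ALLOC][8-15 ALLOC][16-27 FREE]
Op 3: free(b) -> (freed b); heap: [0-7 ALLOC][8-27 FREE]
malloc(20): first-fit scan over [0-7 ALLOC][8-27 FREE] -> 8

Answer: 8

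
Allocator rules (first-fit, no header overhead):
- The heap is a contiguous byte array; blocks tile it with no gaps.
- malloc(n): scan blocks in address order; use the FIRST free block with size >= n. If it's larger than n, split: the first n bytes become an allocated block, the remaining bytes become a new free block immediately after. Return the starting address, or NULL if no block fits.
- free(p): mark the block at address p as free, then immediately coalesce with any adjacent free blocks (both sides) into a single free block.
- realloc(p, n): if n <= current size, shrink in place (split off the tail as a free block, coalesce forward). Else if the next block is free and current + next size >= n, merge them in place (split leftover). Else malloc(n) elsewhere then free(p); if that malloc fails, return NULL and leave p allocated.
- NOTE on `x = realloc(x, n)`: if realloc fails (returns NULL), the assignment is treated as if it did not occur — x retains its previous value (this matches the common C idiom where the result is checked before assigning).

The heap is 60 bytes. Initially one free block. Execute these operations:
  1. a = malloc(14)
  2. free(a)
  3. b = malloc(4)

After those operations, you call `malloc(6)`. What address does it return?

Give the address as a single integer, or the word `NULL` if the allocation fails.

Op 1: a = malloc(14) -> a = 0; heap: [0-13 ALLOC][14-59 FREE]
Op 2: free(a) -> (freed a); heap: [0-59 FREE]
Op 3: b = malloc(4) -> b = 0; heap: [0-3 ALLOC][4-59 FREE]
malloc(6): first-fit scan over [0-3 ALLOC][4-59 FREE] -> 4

Answer: 4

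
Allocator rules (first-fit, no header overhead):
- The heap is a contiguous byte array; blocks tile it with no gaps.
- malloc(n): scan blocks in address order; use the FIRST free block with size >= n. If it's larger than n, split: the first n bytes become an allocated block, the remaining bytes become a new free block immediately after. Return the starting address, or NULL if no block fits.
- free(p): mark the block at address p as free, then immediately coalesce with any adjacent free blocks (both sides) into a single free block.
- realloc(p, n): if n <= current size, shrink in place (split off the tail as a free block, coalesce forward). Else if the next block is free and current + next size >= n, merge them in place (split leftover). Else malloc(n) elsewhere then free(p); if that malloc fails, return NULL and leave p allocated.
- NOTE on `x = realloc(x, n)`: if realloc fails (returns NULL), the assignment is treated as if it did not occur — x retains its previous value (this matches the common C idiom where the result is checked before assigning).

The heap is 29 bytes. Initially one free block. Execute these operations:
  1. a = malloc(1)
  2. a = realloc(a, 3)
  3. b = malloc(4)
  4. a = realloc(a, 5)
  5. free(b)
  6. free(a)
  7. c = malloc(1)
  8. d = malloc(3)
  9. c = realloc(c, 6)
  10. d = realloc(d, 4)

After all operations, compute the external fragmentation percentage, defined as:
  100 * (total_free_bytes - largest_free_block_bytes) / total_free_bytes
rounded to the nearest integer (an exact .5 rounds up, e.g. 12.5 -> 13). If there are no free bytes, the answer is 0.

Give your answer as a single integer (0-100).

Answer: 21

Derivation:
Op 1: a = malloc(1) -> a = 0; heap: [0-0 ALLOC][1-28 FREE]
Op 2: a = realloc(a, 3) -> a = 0; heap: [0-2 ALLOC][3-28 FREE]
Op 3: b = malloc(4) -> b = 3; heap: [0-2 ALLOC][3-6 ALLOC][7-28 FREE]
Op 4: a = realloc(a, 5) -> a = 7; heap: [0-2 FREE][3-6 ALLOC][7-11 ALLOC][12-28 FREE]
Op 5: free(b) -> (freed b); heap: [0-6 FREE][7-11 ALLOC][12-28 FREE]
Op 6: free(a) -> (freed a); heap: [0-28 FREE]
Op 7: c = malloc(1) -> c = 0; heap: [0-0 ALLOC][1-28 FREE]
Op 8: d = malloc(3) -> d = 1; heap: [0-0 ALLOC][1-3 ALLOC][4-28 FREE]
Op 9: c = realloc(c, 6) -> c = 4; heap: [0-0 FREE][1-3 ALLOC][4-9 ALLOC][10-28 FREE]
Op 10: d = realloc(d, 4) -> d = 10; heap: [0-3 FREE][4-9 ALLOC][10-13 ALLOC][14-28 FREE]
Free blocks: [4 15] total_free=19 largest=15 -> 100*(19-15)/19 = 400/19 ≈ 21.053 -> rounds to 21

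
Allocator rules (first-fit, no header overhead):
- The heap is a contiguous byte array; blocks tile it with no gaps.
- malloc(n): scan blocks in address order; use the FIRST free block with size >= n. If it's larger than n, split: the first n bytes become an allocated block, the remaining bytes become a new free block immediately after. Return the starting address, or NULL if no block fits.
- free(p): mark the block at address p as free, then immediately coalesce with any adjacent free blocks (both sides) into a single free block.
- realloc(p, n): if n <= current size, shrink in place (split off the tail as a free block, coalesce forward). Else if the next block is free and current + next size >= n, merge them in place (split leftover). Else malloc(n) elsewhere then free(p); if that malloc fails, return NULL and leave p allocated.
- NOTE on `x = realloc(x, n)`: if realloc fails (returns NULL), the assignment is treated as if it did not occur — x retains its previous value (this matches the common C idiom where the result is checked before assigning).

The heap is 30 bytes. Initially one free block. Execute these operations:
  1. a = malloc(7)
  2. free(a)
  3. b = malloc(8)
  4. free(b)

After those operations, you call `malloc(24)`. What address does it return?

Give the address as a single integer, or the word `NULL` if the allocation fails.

Op 1: a = malloc(7) -> a = 0; heap: [0-6 ALLOC][7-29 FREE]
Op 2: free(a) -> (freed a); heap: [0-29 FREE]
Op 3: b = malloc(8) -> b = 0; heap: [0-7 ALLOC][8-29 FREE]
Op 4: free(b) -> (freed b); heap: [0-29 FREE]
malloc(24): first-fit scan over [0-29 FREE] -> 0

Answer: 0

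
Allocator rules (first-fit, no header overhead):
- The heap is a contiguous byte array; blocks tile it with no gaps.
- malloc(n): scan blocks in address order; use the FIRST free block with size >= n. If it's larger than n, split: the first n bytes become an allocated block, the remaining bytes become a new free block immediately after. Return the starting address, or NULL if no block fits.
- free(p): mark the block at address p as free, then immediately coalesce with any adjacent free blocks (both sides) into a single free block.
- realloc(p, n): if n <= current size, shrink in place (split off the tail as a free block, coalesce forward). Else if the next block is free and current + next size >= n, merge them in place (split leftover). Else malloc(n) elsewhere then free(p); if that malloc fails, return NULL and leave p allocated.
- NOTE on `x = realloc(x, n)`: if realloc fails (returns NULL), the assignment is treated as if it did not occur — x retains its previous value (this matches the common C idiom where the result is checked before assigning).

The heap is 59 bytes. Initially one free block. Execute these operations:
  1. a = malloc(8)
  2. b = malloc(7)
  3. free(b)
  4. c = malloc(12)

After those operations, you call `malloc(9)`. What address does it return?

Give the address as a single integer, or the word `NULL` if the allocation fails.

Answer: 20

Derivation:
Op 1: a = malloc(8) -> a = 0; heap: [0-7 ALLOC][8-58 FREE]
Op 2: b = malloc(7) -> b = 8; heap: [0-7 ALLOC][8-14 ALLOC][15-58 FREE]
Op 3: free(b) -> (freed b); heap: [0-7 ALLOC][8-58 FREE]
Op 4: c = malloc(12) -> c = 8; heap: [0-7 ALLOC][8-19 ALLOC][20-58 FREE]
malloc(9): first-fit scan over [0-7 ALLOC][8-19 ALLOC][20-58 FREE] -> 20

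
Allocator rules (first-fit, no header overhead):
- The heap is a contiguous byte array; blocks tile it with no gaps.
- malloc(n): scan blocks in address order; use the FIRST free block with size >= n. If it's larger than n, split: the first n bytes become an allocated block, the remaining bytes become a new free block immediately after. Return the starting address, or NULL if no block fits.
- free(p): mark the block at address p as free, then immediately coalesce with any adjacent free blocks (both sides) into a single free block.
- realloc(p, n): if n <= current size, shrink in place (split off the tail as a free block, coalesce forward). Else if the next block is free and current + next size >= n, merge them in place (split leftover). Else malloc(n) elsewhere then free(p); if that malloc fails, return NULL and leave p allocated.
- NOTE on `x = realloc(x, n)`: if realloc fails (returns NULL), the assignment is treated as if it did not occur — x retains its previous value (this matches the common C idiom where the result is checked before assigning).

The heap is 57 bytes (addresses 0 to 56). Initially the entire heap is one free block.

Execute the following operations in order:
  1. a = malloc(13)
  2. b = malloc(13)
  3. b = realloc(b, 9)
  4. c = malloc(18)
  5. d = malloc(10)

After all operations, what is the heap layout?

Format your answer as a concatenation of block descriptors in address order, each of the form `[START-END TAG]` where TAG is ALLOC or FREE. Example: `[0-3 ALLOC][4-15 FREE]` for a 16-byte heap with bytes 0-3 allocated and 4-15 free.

Answer: [0-12 ALLOC][13-21 ALLOC][22-39 ALLOC][40-49 ALLOC][50-56 FREE]

Derivation:
Op 1: a = malloc(13) -> a = 0; heap: [0-12 ALLOC][13-56 FREE]
Op 2: b = malloc(13) -> b = 13; heap: [0-12 ALLOC][13-25 ALLOC][26-56 FREE]
Op 3: b = realloc(b, 9) -> b = 13; heap: [0-12 ALLOC][13-21 ALLOC][22-56 FREE]
Op 4: c = malloc(18) -> c = 22; heap: [0-12 ALLOC][13-21 ALLOC][22-39 ALLOC][40-56 FREE]
Op 5: d = malloc(10) -> d = 40; heap: [0-12 ALLOC][13-21 ALLOC][22-39 ALLOC][40-49 ALLOC][50-56 FREE]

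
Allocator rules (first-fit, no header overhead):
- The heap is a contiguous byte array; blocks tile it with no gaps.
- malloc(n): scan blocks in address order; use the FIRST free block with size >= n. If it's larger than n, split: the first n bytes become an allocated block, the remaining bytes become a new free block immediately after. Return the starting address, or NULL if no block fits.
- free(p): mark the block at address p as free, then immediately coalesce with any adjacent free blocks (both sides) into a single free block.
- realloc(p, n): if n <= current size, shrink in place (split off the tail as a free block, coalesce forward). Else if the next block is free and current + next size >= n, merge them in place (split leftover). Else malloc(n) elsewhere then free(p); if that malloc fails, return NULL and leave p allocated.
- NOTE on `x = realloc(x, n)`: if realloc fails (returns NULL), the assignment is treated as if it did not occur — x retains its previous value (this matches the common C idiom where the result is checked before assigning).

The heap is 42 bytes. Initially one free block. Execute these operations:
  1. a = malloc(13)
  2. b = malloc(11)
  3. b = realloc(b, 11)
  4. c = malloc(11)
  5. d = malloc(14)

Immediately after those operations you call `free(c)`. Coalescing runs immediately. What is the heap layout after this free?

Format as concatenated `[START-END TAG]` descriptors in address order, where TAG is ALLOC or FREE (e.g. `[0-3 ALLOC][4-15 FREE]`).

Answer: [0-12 ALLOC][13-23 ALLOC][24-41 FREE]

Derivation:
Op 1: a = malloc(13) -> a = 0; heap: [0-12 ALLOC][13-41 FREE]
Op 2: b = malloc(11) -> b = 13; heap: [0-12 ALLOC][13-23 ALLOC][24-41 FREE]
Op 3: b = realloc(b, 11) -> b = 13; heap: [0-12 ALLOC][13-23 ALLOC][24-41 FREE]
Op 4: c = malloc(11) -> c = 24; heap: [0-12 ALLOC][13-23 ALLOC][24-34 ALLOC][35-41 FREE]
Op 5: d = malloc(14) -> d = NULL; heap: [0-12 ALLOC][13-23 ALLOC][24-34 ALLOC][35-41 FREE]
free(c): c = 24 -> block [24-34 ALLOC]; mark free, coalesce with adjacent free neighbors -> [0-12 ALLOC][13-23 ALLOC][24-41 FREE]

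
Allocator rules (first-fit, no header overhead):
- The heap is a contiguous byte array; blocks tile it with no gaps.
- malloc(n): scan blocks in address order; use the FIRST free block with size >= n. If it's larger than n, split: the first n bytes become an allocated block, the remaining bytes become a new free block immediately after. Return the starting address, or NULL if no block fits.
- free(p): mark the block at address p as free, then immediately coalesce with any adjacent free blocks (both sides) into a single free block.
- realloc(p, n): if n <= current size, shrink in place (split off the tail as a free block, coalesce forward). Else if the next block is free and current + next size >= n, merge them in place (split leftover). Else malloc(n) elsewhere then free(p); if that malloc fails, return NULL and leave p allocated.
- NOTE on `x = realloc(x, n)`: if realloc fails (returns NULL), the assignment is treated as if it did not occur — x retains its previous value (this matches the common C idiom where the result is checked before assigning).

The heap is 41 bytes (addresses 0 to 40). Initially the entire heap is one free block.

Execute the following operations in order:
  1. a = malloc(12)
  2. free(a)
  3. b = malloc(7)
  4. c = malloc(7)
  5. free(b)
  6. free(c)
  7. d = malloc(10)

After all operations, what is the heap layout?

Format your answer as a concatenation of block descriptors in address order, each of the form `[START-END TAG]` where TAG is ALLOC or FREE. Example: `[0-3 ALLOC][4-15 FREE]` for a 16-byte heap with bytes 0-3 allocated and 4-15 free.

Op 1: a = malloc(12) -> a = 0; heap: [0-11 ALLOC][12-40 FREE]
Op 2: free(a) -> (freed a); heap: [0-40 FREE]
Op 3: b = malloc(7) -> b = 0; heap: [0-6 ALLOC][7-40 FREE]
Op 4: c = malloc(7) -> c = 7; heap: [0-6 ALLOC][7-13 ALLOC][14-40 FREE]
Op 5: free(b) -> (freed b); heap: [0-6 FREE][7-13 ALLOC][14-40 FREE]
Op 6: free(c) -> (freed c); heap: [0-40 FREE]
Op 7: d = malloc(10) -> d = 0; heap: [0-9 ALLOC][10-40 FREE]

Answer: [0-9 ALLOC][10-40 FREE]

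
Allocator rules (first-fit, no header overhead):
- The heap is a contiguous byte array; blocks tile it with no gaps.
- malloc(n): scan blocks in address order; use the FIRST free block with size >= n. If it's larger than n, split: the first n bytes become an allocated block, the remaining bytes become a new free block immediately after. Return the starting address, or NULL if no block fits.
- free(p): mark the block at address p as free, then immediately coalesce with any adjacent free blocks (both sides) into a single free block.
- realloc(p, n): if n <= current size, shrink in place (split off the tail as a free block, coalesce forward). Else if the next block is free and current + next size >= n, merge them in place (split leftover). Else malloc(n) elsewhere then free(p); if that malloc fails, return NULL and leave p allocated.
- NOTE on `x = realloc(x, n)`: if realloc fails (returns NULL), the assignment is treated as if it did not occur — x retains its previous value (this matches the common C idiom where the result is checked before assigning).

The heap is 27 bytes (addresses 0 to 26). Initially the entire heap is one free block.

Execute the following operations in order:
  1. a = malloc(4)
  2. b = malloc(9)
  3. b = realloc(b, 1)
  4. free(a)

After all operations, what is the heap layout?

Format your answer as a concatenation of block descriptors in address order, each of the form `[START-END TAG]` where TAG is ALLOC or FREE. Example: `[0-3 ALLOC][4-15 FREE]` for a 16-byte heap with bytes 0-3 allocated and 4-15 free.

Op 1: a = malloc(4) -> a = 0; heap: [0-3 ALLOC][4-26 FREE]
Op 2: b = malloc(9) -> b = 4; heap: [0-3 ALLOC][4-12 ALLOC][13-26 FREE]
Op 3: b = realloc(b, 1) -> b = 4; heap: [0-3 ALLOC][4-4 ALLOC][5-26 FREE]
Op 4: free(a) -> (freed a); heap: [0-3 FREE][4-4 ALLOC][5-26 FREE]

Answer: [0-3 FREE][4-4 ALLOC][5-26 FREE]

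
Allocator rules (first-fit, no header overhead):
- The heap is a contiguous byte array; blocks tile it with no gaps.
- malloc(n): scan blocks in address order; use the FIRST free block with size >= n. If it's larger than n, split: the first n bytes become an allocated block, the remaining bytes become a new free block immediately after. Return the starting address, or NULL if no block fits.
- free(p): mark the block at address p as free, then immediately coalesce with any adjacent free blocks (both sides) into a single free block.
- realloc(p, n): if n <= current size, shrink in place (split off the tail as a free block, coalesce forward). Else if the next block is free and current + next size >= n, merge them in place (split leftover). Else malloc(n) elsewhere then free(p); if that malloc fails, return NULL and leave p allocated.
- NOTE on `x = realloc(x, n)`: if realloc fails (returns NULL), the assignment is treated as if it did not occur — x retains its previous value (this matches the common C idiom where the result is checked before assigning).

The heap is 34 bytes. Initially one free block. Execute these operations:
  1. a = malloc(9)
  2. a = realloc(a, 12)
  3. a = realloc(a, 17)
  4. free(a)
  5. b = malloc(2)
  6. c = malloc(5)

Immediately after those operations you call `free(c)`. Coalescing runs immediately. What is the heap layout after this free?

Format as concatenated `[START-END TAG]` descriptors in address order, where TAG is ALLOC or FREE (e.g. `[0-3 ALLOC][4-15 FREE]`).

Op 1: a = malloc(9) -> a = 0; heap: [0-8 ALLOC][9-33 FREE]
Op 2: a = realloc(a, 12) -> a = 0; heap: [0-11 ALLOC][12-33 FREE]
Op 3: a = realloc(a, 17) -> a = 0; heap: [0-16 ALLOC][17-33 FREE]
Op 4: free(a) -> (freed a); heap: [0-33 FREE]
Op 5: b = malloc(2) -> b = 0; heap: [0-1 ALLOC][2-33 FREE]
Op 6: c = malloc(5) -> c = 2; heap: [0-1 ALLOC][2-6 ALLOC][7-33 FREE]
free(c): c = 2 -> block [2-6 ALLOC]; mark free, coalesce with adjacent free neighbors -> [0-1 ALLOC][2-33 FREE]

Answer: [0-1 ALLOC][2-33 FREE]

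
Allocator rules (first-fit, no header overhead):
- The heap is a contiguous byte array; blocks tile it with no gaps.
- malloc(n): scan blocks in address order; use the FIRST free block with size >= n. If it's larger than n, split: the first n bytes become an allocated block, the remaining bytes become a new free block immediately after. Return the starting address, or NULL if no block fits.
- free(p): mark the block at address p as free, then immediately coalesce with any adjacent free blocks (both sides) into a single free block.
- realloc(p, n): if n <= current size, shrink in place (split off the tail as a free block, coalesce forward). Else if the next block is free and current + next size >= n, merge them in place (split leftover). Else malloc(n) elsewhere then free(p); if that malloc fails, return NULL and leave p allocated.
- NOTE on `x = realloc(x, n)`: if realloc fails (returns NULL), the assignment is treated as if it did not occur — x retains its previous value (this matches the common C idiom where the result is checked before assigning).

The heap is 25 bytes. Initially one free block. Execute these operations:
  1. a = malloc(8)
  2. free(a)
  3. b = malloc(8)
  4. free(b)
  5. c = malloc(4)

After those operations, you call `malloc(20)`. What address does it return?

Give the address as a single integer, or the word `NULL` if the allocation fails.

Answer: 4

Derivation:
Op 1: a = malloc(8) -> a = 0; heap: [0-7 ALLOC][8-24 FREE]
Op 2: free(a) -> (freed a); heap: [0-24 FREE]
Op 3: b = malloc(8) -> b = 0; heap: [0-7 ALLOC][8-24 FREE]
Op 4: free(b) -> (freed b); heap: [0-24 FREE]
Op 5: c = malloc(4) -> c = 0; heap: [0-3 ALLOC][4-24 FREE]
malloc(20): first-fit scan over [0-3 ALLOC][4-24 FREE] -> 4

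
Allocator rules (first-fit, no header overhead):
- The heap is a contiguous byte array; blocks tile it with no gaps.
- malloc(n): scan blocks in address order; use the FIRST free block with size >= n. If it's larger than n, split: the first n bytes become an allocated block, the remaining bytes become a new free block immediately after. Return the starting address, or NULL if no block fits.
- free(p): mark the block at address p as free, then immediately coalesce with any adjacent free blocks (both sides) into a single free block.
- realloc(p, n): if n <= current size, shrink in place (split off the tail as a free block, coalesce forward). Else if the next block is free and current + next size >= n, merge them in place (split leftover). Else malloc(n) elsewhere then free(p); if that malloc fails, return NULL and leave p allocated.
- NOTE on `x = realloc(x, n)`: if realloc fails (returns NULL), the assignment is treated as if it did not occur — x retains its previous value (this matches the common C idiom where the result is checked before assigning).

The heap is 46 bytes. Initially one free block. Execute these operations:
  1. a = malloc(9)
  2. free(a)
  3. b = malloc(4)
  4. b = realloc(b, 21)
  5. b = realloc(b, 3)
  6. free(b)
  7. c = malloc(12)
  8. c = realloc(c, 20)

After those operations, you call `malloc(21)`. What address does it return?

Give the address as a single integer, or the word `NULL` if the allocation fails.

Op 1: a = malloc(9) -> a = 0; heap: [0-8 ALLOC][9-45 FREE]
Op 2: free(a) -> (freed a); heap: [0-45 FREE]
Op 3: b = malloc(4) -> b = 0; heap: [0-3 ALLOC][4-45 FREE]
Op 4: b = realloc(b, 21) -> b = 0; heap: [0-20 ALLOC][21-45 FREE]
Op 5: b = realloc(b, 3) -> b = 0; heap: [0-2 ALLOC][3-45 FREE]
Op 6: free(b) -> (freed b); heap: [0-45 FREE]
Op 7: c = malloc(12) -> c = 0; heap: [0-11 ALLOC][12-45 FREE]
Op 8: c = realloc(c, 20) -> c = 0; heap: [0-19 ALLOC][20-45 FREE]
malloc(21): first-fit scan over [0-19 ALLOC][20-45 FREE] -> 20

Answer: 20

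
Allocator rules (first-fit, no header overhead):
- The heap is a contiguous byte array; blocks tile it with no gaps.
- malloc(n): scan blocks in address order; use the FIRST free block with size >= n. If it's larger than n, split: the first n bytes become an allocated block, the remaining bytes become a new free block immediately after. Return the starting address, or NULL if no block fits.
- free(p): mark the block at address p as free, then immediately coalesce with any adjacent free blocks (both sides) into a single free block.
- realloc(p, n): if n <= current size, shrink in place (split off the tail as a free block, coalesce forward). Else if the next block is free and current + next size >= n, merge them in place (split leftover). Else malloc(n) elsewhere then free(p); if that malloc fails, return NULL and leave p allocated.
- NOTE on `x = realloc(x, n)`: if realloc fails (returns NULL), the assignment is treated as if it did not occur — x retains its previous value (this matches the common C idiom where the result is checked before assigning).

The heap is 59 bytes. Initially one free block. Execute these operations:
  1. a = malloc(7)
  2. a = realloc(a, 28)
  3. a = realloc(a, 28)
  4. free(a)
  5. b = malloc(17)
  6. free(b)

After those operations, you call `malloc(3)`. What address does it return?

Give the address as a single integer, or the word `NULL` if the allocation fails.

Answer: 0

Derivation:
Op 1: a = malloc(7) -> a = 0; heap: [0-6 ALLOC][7-58 FREE]
Op 2: a = realloc(a, 28) -> a = 0; heap: [0-27 ALLOC][28-58 FREE]
Op 3: a = realloc(a, 28) -> a = 0; heap: [0-27 ALLOC][28-58 FREE]
Op 4: free(a) -> (freed a); heap: [0-58 FREE]
Op 5: b = malloc(17) -> b = 0; heap: [0-16 ALLOC][17-58 FREE]
Op 6: free(b) -> (freed b); heap: [0-58 FREE]
malloc(3): first-fit scan over [0-58 FREE] -> 0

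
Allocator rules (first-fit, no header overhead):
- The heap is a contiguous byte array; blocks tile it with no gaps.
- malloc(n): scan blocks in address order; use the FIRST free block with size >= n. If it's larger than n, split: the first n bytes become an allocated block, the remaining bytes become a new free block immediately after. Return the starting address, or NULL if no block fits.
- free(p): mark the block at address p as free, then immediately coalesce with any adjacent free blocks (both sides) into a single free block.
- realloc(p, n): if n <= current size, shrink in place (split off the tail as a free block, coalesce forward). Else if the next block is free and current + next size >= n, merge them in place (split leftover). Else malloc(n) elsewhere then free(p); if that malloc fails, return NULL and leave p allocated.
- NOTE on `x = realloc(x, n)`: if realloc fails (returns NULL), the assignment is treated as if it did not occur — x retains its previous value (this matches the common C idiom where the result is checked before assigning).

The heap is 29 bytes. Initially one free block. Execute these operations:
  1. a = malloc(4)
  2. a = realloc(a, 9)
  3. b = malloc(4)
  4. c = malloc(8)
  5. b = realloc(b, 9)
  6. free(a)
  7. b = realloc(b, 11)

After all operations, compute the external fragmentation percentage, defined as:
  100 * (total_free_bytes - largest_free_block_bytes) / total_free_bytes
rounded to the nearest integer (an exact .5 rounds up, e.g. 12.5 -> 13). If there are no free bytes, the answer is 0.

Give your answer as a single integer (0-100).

Op 1: a = malloc(4) -> a = 0; heap: [0-3 ALLOC][4-28 FREE]
Op 2: a = realloc(a, 9) -> a = 0; heap: [0-8 ALLOC][9-28 FREE]
Op 3: b = malloc(4) -> b = 9; heap: [0-8 ALLOC][9-12 ALLOC][13-28 FREE]
Op 4: c = malloc(8) -> c = 13; heap: [0-8 ALLOC][9-12 ALLOC][13-20 ALLOC][21-28 FREE]
Op 5: b = realloc(b, 9) -> NULL (b unchanged); heap: [0-8 ALLOC][9-12 ALLOC][13-20 ALLOC][21-28 FREE]
Op 6: free(a) -> (freed a); heap: [0-8 FREE][9-12 ALLOC][13-20 ALLOC][21-28 FREE]
Op 7: b = realloc(b, 11) -> NULL (b unchanged); heap: [0-8 FREE][9-12 ALLOC][13-20 ALLOC][21-28 FREE]
Free blocks: [9 8] total_free=17 largest=9 -> 100*(17-9)/17 = 800/17 ≈ 47.059 -> rounds to 47

Answer: 47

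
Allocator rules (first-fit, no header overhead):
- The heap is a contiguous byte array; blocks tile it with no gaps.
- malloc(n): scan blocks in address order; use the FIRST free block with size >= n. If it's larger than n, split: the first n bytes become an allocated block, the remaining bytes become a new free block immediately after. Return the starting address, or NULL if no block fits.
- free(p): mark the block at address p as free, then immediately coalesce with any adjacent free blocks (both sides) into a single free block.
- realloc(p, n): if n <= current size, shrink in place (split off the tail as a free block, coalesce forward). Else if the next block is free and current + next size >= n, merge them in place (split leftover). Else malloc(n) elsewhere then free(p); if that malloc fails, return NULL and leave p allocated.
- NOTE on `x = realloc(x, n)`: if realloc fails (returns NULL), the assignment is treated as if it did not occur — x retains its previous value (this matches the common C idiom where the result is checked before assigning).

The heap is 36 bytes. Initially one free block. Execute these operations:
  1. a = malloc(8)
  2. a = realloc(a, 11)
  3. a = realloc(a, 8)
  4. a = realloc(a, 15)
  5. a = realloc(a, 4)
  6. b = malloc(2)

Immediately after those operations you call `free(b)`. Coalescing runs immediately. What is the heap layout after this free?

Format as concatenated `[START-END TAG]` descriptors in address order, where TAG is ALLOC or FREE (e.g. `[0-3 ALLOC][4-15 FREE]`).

Answer: [0-3 ALLOC][4-35 FREE]

Derivation:
Op 1: a = malloc(8) -> a = 0; heap: [0-7 ALLOC][8-35 FREE]
Op 2: a = realloc(a, 11) -> a = 0; heap: [0-10 ALLOC][11-35 FREE]
Op 3: a = realloc(a, 8) -> a = 0; heap: [0-7 ALLOC][8-35 FREE]
Op 4: a = realloc(a, 15) -> a = 0; heap: [0-14 ALLOC][15-35 FREE]
Op 5: a = realloc(a, 4) -> a = 0; heap: [0-3 ALLOC][4-35 FREE]
Op 6: b = malloc(2) -> b = 4; heap: [0-3 ALLOC][4-5 ALLOC][6-35 FREE]
free(b): b = 4 -> block [4-5 ALLOC]; mark free, coalesce with adjacent free neighbors -> [0-3 ALLOC][4-35 FREE]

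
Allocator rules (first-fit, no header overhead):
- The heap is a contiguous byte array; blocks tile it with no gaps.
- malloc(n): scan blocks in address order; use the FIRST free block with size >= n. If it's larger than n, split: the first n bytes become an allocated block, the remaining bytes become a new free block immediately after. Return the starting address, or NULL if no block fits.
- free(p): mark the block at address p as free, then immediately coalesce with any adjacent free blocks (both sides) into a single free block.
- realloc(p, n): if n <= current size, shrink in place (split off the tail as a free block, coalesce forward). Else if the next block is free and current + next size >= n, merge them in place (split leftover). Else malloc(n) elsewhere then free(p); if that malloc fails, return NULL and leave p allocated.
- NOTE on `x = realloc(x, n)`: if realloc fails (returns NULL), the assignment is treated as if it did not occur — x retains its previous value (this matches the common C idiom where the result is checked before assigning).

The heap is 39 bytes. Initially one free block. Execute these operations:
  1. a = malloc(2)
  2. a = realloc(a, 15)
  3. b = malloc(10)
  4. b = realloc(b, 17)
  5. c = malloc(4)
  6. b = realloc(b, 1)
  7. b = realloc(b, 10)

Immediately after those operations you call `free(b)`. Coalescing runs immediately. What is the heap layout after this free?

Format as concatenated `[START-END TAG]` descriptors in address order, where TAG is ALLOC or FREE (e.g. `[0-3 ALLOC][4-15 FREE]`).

Answer: [0-14 ALLOC][15-31 FREE][32-35 ALLOC][36-38 FREE]

Derivation:
Op 1: a = malloc(2) -> a = 0; heap: [0-1 ALLOC][2-38 FREE]
Op 2: a = realloc(a, 15) -> a = 0; heap: [0-14 ALLOC][15-38 FREE]
Op 3: b = malloc(10) -> b = 15; heap: [0-14 ALLOC][15-24 ALLOC][25-38 FREE]
Op 4: b = realloc(b, 17) -> b = 15; heap: [0-14 ALLOC][15-31 ALLOC][32-38 FREE]
Op 5: c = malloc(4) -> c = 32; heap: [0-14 ALLOC][15-31 ALLOC][32-35 ALLOC][36-38 FREE]
Op 6: b = realloc(b, 1) -> b = 15; heap: [0-14 ALLOC][15-15 ALLOC][16-31 FREE][32-35 ALLOC][36-38 FREE]
Op 7: b = realloc(b, 10) -> b = 15; heap: [0-14 ALLOC][15-24 ALLOC][25-31 FREE][32-35 ALLOC][36-38 FREE]
free(b): b = 15 -> block [15-24 ALLOC]; mark free, coalesce with adjacent free neighbors -> [0-14 ALLOC][15-31 FREE][32-35 ALLOC][36-38 FREE]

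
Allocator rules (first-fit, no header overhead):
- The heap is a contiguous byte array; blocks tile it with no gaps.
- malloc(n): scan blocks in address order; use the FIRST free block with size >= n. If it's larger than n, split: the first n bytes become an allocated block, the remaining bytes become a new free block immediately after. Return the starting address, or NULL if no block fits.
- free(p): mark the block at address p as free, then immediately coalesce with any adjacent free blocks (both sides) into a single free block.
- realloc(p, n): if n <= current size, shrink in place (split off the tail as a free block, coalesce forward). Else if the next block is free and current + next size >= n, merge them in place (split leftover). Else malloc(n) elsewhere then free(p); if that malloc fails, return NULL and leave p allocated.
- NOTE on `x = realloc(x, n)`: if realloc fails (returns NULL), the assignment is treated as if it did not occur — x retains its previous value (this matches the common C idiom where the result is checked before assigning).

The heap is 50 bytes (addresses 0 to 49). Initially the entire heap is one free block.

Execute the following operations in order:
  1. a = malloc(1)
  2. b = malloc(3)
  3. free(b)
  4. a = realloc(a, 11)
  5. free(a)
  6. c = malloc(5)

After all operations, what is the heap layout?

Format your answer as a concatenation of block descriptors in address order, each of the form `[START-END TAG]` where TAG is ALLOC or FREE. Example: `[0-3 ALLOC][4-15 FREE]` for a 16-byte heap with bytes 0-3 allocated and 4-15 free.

Answer: [0-4 ALLOC][5-49 FREE]

Derivation:
Op 1: a = malloc(1) -> a = 0; heap: [0-0 ALLOC][1-49 FREE]
Op 2: b = malloc(3) -> b = 1; heap: [0-0 ALLOC][1-3 ALLOC][4-49 FREE]
Op 3: free(b) -> (freed b); heap: [0-0 ALLOC][1-49 FREE]
Op 4: a = realloc(a, 11) -> a = 0; heap: [0-10 ALLOC][11-49 FREE]
Op 5: free(a) -> (freed a); heap: [0-49 FREE]
Op 6: c = malloc(5) -> c = 0; heap: [0-4 ALLOC][5-49 FREE]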